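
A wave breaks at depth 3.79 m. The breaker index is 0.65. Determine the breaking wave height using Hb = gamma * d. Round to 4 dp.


Hb = gamma * d
Hb = 0.65 * 3.79
Hb = 2.4635 m

2.4635


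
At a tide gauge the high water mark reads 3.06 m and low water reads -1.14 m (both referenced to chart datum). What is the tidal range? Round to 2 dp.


Tidal range = High water - Low water
Tidal range = 3.06 - (-1.14)
Tidal range = 4.20 m

4.20


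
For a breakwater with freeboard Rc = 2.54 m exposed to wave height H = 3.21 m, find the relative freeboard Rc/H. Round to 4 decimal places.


Relative freeboard = Rc / H
= 2.54 / 3.21
= 0.7913

0.7913


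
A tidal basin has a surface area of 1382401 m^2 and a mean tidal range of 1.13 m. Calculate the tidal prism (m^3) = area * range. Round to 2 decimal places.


Tidal prism = Area * Tidal range
P = 1382401 * 1.13
P = 1562113.13 m^3

1562113.13


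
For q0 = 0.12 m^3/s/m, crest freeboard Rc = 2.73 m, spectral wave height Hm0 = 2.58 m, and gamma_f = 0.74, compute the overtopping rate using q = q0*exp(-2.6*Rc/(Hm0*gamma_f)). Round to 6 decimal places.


q = q0 * exp(-2.6 * Rc / (Hm0 * gamma_f))
Exponent = -2.6 * 2.73 / (2.58 * 0.74)
= -2.6 * 2.73 / 1.9092
= -3.717788
exp(-3.717788) = 0.024288
q = 0.12 * 0.024288
q = 0.002915 m^3/s/m

0.002915


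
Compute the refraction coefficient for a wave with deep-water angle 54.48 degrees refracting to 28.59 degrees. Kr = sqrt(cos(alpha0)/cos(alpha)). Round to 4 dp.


Kr = sqrt(cos(alpha0) / cos(alpha))
cos(54.48) = 0.580987
cos(28.59) = 0.878067
Kr = sqrt(0.580987 / 0.878067)
Kr = sqrt(0.661666)
Kr = 0.8134

0.8134


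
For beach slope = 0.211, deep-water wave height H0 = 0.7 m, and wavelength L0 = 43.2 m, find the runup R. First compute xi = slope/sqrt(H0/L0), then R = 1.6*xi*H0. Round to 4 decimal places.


xi = slope / sqrt(H0/L0)
H0/L0 = 0.7/43.2 = 0.016204
sqrt(0.016204) = 0.127294
xi = 0.211 / 0.127294 = 1.657583
R = 1.6 * xi * H0 = 1.6 * 1.657583 * 0.7
R = 1.8565 m

1.8565


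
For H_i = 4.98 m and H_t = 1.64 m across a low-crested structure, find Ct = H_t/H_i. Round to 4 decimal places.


Ct = H_t / H_i
Ct = 1.64 / 4.98
Ct = 0.3293

0.3293


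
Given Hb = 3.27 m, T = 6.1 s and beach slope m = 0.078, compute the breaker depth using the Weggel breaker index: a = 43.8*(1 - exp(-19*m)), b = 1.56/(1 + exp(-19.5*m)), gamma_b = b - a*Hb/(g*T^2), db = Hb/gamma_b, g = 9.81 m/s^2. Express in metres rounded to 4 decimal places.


a = 43.8 * (1 - exp(-19 * m))
exp(-19 * 0.078) = exp(-1.4820) = 0.227183
a = 43.8 * (1 - 0.227183) = 33.849390
b = 1.56 / (1 + exp(-19.5 * m))
exp(-19.5 * 0.078) = exp(-1.5210) = 0.218493
b = 1.56 / (1 + 0.218493) = 1.280270
Hb / (g * T^2) = 3.27 / (9.81 * 6.1^2) = 3.27 / 365.0301 = 0.00895817
gamma_b = b - a * Hb/(g*T^2) = 1.280270 - 33.849390 * 0.00895817 = 0.977041
db = Hb / gamma_b = 3.27 / 0.977041
db = 3.3468 m

3.3468


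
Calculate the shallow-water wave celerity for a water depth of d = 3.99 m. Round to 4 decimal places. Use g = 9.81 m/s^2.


Using the shallow-water approximation:
C = sqrt(g * d) = sqrt(9.81 * 3.99)
C = sqrt(39.1419)
C = 6.2563 m/s

6.2563


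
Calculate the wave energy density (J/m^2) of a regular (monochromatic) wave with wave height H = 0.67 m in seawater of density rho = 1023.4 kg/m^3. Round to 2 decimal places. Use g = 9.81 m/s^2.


E = (1/8) * rho * g * H^2
E = (1/8) * 1023.4 * 9.81 * 0.67^2
E = 0.125 * 1023.4 * 9.81 * 0.4489
E = 563.34 J/m^2

563.34


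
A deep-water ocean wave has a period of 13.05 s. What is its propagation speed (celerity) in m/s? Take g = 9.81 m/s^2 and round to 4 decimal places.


We use the deep-water celerity formula:
C = g * T / (2 * pi)
C = 9.81 * 13.05 / (2 * 3.14159...)
C = 128.020500 / 6.283185
C = 20.3751 m/s

20.3751


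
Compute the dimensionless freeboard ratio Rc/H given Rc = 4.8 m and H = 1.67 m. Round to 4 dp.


Relative freeboard = Rc / H
= 4.8 / 1.67
= 2.8743

2.8743


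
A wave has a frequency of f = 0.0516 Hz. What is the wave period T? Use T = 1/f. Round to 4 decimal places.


T = 1 / f
T = 1 / 0.0516
T = 19.3798 s

19.3798


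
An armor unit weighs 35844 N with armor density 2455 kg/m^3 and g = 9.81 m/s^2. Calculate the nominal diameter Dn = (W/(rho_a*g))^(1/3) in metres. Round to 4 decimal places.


V = W / (rho_a * g)
V = 35844 / (2455 * 9.81)
V = 35844 / 24083.55
V = 1.488319 m^3
Dn = V^(1/3) = 1.488319^(1/3)
Dn = 1.1417 m

1.1417


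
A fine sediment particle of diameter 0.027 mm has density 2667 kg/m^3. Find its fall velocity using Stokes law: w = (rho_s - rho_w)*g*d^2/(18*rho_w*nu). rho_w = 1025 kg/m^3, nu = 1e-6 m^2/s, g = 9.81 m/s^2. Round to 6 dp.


w = (rho_s - rho_w) * g * d^2 / (18 * rho_w * nu)
d = 0.027 mm = 0.000027 m
rho_s - rho_w = 2667 - 1025 = 1642
Numerator = 1642 * 9.81 * (0.000027)^2 = 0.000011742747
Denominator = 18 * 1025 * 1e-6 = 0.018450
w = 0.000636 m/s

0.000636


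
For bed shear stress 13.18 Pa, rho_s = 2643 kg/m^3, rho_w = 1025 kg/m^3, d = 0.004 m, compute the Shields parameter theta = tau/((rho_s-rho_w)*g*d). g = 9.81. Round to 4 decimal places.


theta = tau / ((rho_s - rho_w) * g * d)
rho_s - rho_w = 2643 - 1025 = 1618
Denominator = 1618 * 9.81 * 0.004 = 63.490320
theta = 13.18 / 63.490320
theta = 0.2076

0.2076


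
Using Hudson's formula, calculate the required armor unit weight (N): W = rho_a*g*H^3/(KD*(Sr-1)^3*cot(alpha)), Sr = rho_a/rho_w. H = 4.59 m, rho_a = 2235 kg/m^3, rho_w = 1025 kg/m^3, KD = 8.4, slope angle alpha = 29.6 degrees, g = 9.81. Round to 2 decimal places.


Sr = rho_a / rho_w = 2235 / 1025 = 2.180488
(Sr - 1) = 1.180488
(Sr - 1)^3 = 1.645071
cot(29.6) = 1 / tan(29.6) = 1 / 0.568079 = 1.760318
Numerator = 2235 * 9.81 * 4.59^3 = 2120237.8905
Denominator = 8.4 * 1.645071 * 1.760318 = 24.325121
W = 2120237.8905 / 24.325121
W = 87162.48 N

87162.48


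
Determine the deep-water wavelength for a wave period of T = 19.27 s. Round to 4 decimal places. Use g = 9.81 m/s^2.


L0 = g * T^2 / (2 * pi)
L0 = 9.81 * 19.27^2 / (2 * pi)
L0 = 9.81 * 371.3329 / 6.28319
L0 = 3642.7757 / 6.28319
L0 = 579.7658 m

579.7658


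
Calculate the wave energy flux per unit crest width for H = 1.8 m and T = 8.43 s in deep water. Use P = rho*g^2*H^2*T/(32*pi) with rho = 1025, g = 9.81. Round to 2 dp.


P = rho * g^2 * H^2 * T / (32 * pi)
P = 1025 * 9.81^2 * 1.8^2 * 8.43 / (32 * pi)
P = 1025 * 96.2361 * 3.2400 * 8.43 / 100.53096
P = 26799.99 W/m

26799.99


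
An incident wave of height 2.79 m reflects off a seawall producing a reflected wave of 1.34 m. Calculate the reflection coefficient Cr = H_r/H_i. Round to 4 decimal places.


Cr = H_r / H_i
Cr = 1.34 / 2.79
Cr = 0.4803

0.4803


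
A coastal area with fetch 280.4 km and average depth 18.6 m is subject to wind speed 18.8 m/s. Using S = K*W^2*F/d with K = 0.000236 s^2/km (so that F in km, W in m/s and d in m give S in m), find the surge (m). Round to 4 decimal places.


S = K * W^2 * F / d
W^2 = 18.8^2 = 353.44
S = 0.000236 * 353.44 * 280.4 / 18.6
Numerator = 0.000236 * 353.44 * 280.4 = 23.388680
S = 23.388680 / 18.6 = 1.2575 m

1.2575


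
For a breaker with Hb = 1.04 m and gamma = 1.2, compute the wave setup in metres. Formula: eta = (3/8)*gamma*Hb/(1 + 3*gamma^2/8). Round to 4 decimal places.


eta = (3/8) * gamma * Hb / (1 + 3*gamma^2/8)
Numerator = (3/8) * 1.2 * 1.04 = 0.468000
Denominator = 1 + 3*1.2^2/8 = 1 + 0.540000 = 1.540000
eta = 0.468000 / 1.540000
eta = 0.3039 m

0.3039


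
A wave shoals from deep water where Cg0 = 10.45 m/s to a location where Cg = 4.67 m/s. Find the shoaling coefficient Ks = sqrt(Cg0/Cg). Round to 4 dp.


Ks = sqrt(Cg0 / Cg)
Ks = sqrt(10.45 / 4.67)
Ks = sqrt(2.2377)
Ks = 1.4959

1.4959


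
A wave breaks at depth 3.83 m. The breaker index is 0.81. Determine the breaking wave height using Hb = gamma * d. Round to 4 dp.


Hb = gamma * d
Hb = 0.81 * 3.83
Hb = 3.1023 m

3.1023


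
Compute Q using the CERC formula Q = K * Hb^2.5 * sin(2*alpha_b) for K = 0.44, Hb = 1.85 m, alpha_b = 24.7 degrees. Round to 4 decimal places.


Q = K * Hb^2.5 * sin(2 * alpha_b)
Hb^2.5 = 1.85^2.5 = 4.655103
sin(2 * 24.7) = sin(49.4) = 0.759271
Q = 0.44 * 4.655103 * 0.759271
Q = 1.5552 m^3/s

1.5552


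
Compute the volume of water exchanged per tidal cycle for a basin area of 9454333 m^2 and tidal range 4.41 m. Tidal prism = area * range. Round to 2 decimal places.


Tidal prism = Area * Tidal range
P = 9454333 * 4.41
P = 41693608.53 m^3

41693608.53


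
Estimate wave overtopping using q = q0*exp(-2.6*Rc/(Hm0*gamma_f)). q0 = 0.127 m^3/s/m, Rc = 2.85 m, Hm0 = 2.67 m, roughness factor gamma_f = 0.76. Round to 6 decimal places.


q = q0 * exp(-2.6 * Rc / (Hm0 * gamma_f))
Exponent = -2.6 * 2.85 / (2.67 * 0.76)
= -2.6 * 2.85 / 2.0292
= -3.651685
exp(-3.651685) = 0.025947
q = 0.127 * 0.025947
q = 0.003295 m^3/s/m

0.003295


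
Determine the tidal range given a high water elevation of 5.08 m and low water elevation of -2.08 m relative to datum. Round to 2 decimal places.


Tidal range = High water - Low water
Tidal range = 5.08 - (-2.08)
Tidal range = 7.16 m

7.16


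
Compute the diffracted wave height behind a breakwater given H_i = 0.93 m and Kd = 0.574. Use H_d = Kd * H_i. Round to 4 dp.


H_d = Kd * H_i
H_d = 0.574 * 0.93
H_d = 0.5338 m

0.5338


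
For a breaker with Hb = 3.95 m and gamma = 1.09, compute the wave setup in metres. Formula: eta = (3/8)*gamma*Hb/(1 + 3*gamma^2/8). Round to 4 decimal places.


eta = (3/8) * gamma * Hb / (1 + 3*gamma^2/8)
Numerator = (3/8) * 1.09 * 3.95 = 1.614563
Denominator = 1 + 3*1.09^2/8 = 1 + 0.445538 = 1.445538
eta = 1.614563 / 1.445538
eta = 1.1169 m

1.1169


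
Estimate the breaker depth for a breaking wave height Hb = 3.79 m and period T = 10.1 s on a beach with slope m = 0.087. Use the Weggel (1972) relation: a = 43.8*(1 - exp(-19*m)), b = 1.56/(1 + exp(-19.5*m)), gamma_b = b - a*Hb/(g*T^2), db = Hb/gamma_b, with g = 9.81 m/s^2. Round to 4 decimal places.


a = 43.8 * (1 - exp(-19 * m))
exp(-19 * 0.087) = exp(-1.6530) = 0.191475
a = 43.8 * (1 - 0.191475) = 35.413412
b = 1.56 / (1 + exp(-19.5 * m))
exp(-19.5 * 0.087) = exp(-1.6965) = 0.183324
b = 1.56 / (1 + 0.183324) = 1.318320
Hb / (g * T^2) = 3.79 / (9.81 * 10.1^2) = 3.79 / 1000.7181 = 0.00378728
gamma_b = b - a * Hb/(g*T^2) = 1.318320 - 35.413412 * 0.00378728 = 1.184200
db = Hb / gamma_b = 3.79 / 1.184200
db = 3.2005 m

3.2005


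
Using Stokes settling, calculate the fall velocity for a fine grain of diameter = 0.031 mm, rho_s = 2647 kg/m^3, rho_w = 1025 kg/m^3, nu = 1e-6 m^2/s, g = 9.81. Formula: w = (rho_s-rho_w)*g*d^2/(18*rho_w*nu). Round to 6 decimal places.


w = (rho_s - rho_w) * g * d^2 / (18 * rho_w * nu)
d = 0.031 mm = 0.000031 m
rho_s - rho_w = 2647 - 1025 = 1622
Numerator = 1622 * 9.81 * (0.000031)^2 = 0.000015291259
Denominator = 18 * 1025 * 1e-6 = 0.018450
w = 0.000829 m/s

0.000829


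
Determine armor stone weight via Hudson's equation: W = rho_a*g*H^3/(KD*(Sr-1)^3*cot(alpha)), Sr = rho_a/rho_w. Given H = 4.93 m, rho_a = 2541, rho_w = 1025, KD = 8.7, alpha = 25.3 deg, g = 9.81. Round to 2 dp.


Sr = rho_a / rho_w = 2541 / 1025 = 2.479024
(Sr - 1) = 1.479024
(Sr - 1)^3 = 3.235385
cot(25.3) = 1 / tan(25.3) = 1 / 0.472698 = 2.115516
Numerator = 2541 * 9.81 * 4.93^3 = 2986856.9974
Denominator = 8.7 * 3.235385 * 2.115516 = 59.547241
W = 2986856.9974 / 59.547241
W = 50159.45 N

50159.45


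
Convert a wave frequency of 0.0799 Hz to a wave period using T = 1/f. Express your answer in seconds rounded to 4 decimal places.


T = 1 / f
T = 1 / 0.0799
T = 12.5156 s

12.5156


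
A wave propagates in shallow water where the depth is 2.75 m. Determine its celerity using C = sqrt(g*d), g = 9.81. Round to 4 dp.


Using the shallow-water approximation:
C = sqrt(g * d) = sqrt(9.81 * 2.75)
C = sqrt(26.9775)
C = 5.1940 m/s

5.1940


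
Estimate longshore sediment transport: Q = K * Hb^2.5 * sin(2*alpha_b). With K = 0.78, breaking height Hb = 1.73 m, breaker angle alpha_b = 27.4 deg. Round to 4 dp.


Q = K * Hb^2.5 * sin(2 * alpha_b)
Hb^2.5 = 1.73^2.5 = 3.936545
sin(2 * 27.4) = sin(54.8) = 0.817145
Q = 0.78 * 3.936545 * 0.817145
Q = 2.5090 m^3/s

2.5090


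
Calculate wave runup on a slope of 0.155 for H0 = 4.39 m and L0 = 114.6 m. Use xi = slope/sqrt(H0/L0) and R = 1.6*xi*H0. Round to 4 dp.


xi = slope / sqrt(H0/L0)
H0/L0 = 4.39/114.6 = 0.038307
sqrt(0.038307) = 0.195722
xi = 0.155 / 0.195722 = 0.791939
R = 1.6 * xi * H0 = 1.6 * 0.791939 * 4.39
R = 5.5626 m

5.5626


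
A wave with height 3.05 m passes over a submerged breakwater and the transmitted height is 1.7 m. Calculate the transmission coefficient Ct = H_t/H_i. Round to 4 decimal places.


Ct = H_t / H_i
Ct = 1.7 / 3.05
Ct = 0.5574

0.5574


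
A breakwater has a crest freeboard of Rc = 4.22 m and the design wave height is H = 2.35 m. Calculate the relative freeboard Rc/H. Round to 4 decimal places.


Relative freeboard = Rc / H
= 4.22 / 2.35
= 1.7957

1.7957


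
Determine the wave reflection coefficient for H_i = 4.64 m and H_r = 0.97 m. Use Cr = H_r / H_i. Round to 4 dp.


Cr = H_r / H_i
Cr = 0.97 / 4.64
Cr = 0.2091

0.2091


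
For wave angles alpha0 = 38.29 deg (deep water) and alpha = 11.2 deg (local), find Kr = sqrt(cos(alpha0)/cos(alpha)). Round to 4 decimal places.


Kr = sqrt(cos(alpha0) / cos(alpha))
cos(38.29) = 0.784885
cos(11.2) = 0.980955
Kr = sqrt(0.784885 / 0.980955)
Kr = sqrt(0.800123)
Kr = 0.8945

0.8945


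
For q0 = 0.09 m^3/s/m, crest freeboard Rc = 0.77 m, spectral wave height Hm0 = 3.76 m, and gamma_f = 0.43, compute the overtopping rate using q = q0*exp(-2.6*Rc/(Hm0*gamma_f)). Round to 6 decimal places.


q = q0 * exp(-2.6 * Rc / (Hm0 * gamma_f))
Exponent = -2.6 * 0.77 / (3.76 * 0.43)
= -2.6 * 0.77 / 1.6168
= -1.238248
exp(-1.238248) = 0.289892
q = 0.09 * 0.289892
q = 0.026090 m^3/s/m

0.026090


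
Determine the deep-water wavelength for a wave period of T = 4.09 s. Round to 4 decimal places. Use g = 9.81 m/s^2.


L0 = g * T^2 / (2 * pi)
L0 = 9.81 * 4.09^2 / (2 * pi)
L0 = 9.81 * 16.7281 / 6.28319
L0 = 164.1027 / 6.28319
L0 = 26.1177 m

26.1177


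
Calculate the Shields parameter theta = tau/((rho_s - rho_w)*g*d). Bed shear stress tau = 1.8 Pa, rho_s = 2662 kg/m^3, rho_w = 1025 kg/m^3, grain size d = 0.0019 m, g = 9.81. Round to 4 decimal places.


theta = tau / ((rho_s - rho_w) * g * d)
rho_s - rho_w = 2662 - 1025 = 1637
Denominator = 1637 * 9.81 * 0.0019 = 30.512043
theta = 1.8 / 30.512043
theta = 0.0590

0.0590


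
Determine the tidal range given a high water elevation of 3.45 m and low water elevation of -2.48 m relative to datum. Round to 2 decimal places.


Tidal range = High water - Low water
Tidal range = 3.45 - (-2.48)
Tidal range = 5.93 m

5.93


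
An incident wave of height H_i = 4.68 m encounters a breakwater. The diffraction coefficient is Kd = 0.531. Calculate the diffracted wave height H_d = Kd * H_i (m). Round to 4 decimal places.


H_d = Kd * H_i
H_d = 0.531 * 4.68
H_d = 2.4851 m

2.4851


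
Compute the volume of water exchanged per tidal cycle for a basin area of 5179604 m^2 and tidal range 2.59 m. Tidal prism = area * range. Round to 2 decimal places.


Tidal prism = Area * Tidal range
P = 5179604 * 2.59
P = 13415174.36 m^3

13415174.36


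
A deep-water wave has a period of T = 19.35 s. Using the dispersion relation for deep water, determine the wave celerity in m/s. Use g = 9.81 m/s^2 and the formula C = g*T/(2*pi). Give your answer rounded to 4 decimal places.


We use the deep-water celerity formula:
C = g * T / (2 * pi)
C = 9.81 * 19.35 / (2 * 3.14159...)
C = 189.823500 / 6.283185
C = 30.2113 m/s

30.2113


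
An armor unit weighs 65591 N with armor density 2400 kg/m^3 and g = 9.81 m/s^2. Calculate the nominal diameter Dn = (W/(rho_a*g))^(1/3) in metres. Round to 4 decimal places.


V = W / (rho_a * g)
V = 65591 / (2400 * 9.81)
V = 65591 / 23544.00
V = 2.785890 m^3
Dn = V^(1/3) = 2.785890^(1/3)
Dn = 1.4071 m

1.4071


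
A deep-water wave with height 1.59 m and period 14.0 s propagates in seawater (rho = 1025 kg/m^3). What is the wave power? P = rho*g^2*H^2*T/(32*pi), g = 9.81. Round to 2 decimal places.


P = rho * g^2 * H^2 * T / (32 * pi)
P = 1025 * 9.81^2 * 1.59^2 * 14.0 / (32 * pi)
P = 1025 * 96.2361 * 2.5281 * 14.0 / 100.53096
P = 34728.36 W/m

34728.36


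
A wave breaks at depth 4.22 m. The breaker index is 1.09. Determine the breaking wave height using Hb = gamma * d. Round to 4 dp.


Hb = gamma * d
Hb = 1.09 * 4.22
Hb = 4.5998 m

4.5998


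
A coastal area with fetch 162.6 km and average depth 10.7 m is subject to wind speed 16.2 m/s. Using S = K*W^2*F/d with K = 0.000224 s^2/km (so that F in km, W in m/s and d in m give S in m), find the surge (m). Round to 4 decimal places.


S = K * W^2 * F / d
W^2 = 16.2^2 = 262.44
S = 0.000224 * 262.44 * 162.6 / 10.7
Numerator = 0.000224 * 262.44 * 162.6 = 9.558695
S = 9.558695 / 10.7 = 0.8933 m

0.8933


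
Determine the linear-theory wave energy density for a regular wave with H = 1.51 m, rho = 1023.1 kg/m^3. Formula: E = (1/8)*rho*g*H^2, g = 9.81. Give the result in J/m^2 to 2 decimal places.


E = (1/8) * rho * g * H^2
E = (1/8) * 1023.1 * 9.81 * 1.51^2
E = 0.125 * 1023.1 * 9.81 * 2.2801
E = 2860.56 J/m^2

2860.56


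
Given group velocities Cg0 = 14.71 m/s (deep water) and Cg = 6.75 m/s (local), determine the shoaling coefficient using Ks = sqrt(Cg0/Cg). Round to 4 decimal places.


Ks = sqrt(Cg0 / Cg)
Ks = sqrt(14.71 / 6.75)
Ks = sqrt(2.1793)
Ks = 1.4762

1.4762


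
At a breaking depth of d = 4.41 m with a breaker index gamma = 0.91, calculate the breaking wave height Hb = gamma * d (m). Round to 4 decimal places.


Hb = gamma * d
Hb = 0.91 * 4.41
Hb = 4.0131 m

4.0131


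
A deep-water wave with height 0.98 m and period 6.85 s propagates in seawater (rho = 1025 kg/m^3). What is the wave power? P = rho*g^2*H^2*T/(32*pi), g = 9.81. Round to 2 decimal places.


P = rho * g^2 * H^2 * T / (32 * pi)
P = 1025 * 9.81^2 * 0.98^2 * 6.85 / (32 * pi)
P = 1025 * 96.2361 * 0.9604 * 6.85 / 100.53096
P = 6455.13 W/m

6455.13


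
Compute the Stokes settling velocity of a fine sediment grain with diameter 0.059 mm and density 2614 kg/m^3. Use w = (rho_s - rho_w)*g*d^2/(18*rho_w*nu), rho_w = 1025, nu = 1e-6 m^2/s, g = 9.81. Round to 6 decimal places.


w = (rho_s - rho_w) * g * d^2 / (18 * rho_w * nu)
d = 0.059 mm = 0.000059 m
rho_s - rho_w = 2614 - 1025 = 1589
Numerator = 1589 * 9.81 * (0.000059)^2 = 0.000054262141
Denominator = 18 * 1025 * 1e-6 = 0.018450
w = 0.002941 m/s

0.002941


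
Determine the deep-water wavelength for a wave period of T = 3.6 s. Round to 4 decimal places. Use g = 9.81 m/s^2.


L0 = g * T^2 / (2 * pi)
L0 = 9.81 * 3.6^2 / (2 * pi)
L0 = 9.81 * 12.9600 / 6.28319
L0 = 127.1376 / 6.28319
L0 = 20.2346 m

20.2346


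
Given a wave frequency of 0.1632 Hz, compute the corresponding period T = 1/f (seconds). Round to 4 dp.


T = 1 / f
T = 1 / 0.1632
T = 6.1275 s

6.1275


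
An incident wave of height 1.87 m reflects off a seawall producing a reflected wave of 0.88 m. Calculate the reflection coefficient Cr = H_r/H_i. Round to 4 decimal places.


Cr = H_r / H_i
Cr = 0.88 / 1.87
Cr = 0.4706

0.4706


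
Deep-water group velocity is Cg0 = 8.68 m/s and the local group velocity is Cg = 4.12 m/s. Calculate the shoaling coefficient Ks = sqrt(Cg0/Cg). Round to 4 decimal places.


Ks = sqrt(Cg0 / Cg)
Ks = sqrt(8.68 / 4.12)
Ks = sqrt(2.1068)
Ks = 1.4515

1.4515


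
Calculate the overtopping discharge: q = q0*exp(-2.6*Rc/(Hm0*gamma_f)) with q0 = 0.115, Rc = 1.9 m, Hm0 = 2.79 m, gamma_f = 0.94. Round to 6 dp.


q = q0 * exp(-2.6 * Rc / (Hm0 * gamma_f))
Exponent = -2.6 * 1.9 / (2.79 * 0.94)
= -2.6 * 1.9 / 2.6226
= -1.883627
exp(-1.883627) = 0.152038
q = 0.115 * 0.152038
q = 0.017484 m^3/s/m

0.017484


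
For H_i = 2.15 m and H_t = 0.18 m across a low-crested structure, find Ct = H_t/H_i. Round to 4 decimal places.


Ct = H_t / H_i
Ct = 0.18 / 2.15
Ct = 0.0837

0.0837


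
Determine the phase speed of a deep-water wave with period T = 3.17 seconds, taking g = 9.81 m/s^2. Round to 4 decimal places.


We use the deep-water celerity formula:
C = g * T / (2 * pi)
C = 9.81 * 3.17 / (2 * 3.14159...)
C = 31.097700 / 6.283185
C = 4.9494 m/s

4.9494


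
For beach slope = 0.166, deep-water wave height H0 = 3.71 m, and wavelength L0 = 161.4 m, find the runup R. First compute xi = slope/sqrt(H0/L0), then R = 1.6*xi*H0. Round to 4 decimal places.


xi = slope / sqrt(H0/L0)
H0/L0 = 3.71/161.4 = 0.022986
sqrt(0.022986) = 0.151613
xi = 0.166 / 0.151613 = 1.094896
R = 1.6 * xi * H0 = 1.6 * 1.094896 * 3.71
R = 6.4993 m

6.4993


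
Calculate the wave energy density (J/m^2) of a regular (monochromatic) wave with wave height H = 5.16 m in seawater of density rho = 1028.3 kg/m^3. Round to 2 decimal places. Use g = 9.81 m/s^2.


E = (1/8) * rho * g * H^2
E = (1/8) * 1028.3 * 9.81 * 5.16^2
E = 0.125 * 1028.3 * 9.81 * 26.6256
E = 33573.63 J/m^2

33573.63


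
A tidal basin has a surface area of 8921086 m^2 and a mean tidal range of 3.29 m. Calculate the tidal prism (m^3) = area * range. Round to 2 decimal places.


Tidal prism = Area * Tidal range
P = 8921086 * 3.29
P = 29350372.94 m^3

29350372.94


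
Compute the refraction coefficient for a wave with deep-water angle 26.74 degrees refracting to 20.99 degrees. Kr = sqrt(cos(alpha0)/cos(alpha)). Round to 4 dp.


Kr = sqrt(cos(alpha0) / cos(alpha))
cos(26.74) = 0.893057
cos(20.99) = 0.933643
Kr = sqrt(0.893057 / 0.933643)
Kr = sqrt(0.956530)
Kr = 0.9780

0.9780


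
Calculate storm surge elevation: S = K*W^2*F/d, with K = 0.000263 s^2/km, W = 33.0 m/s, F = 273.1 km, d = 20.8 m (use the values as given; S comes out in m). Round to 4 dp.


S = K * W^2 * F / d
W^2 = 33.0^2 = 1089.00
S = 0.000263 * 1089.00 * 273.1 / 20.8
Numerator = 0.000263 * 1089.00 * 273.1 = 78.217752
S = 78.217752 / 20.8 = 3.7605 m

3.7605


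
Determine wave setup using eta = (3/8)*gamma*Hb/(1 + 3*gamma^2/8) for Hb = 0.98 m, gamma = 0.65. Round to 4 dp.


eta = (3/8) * gamma * Hb / (1 + 3*gamma^2/8)
Numerator = (3/8) * 0.65 * 0.98 = 0.238875
Denominator = 1 + 3*0.65^2/8 = 1 + 0.158438 = 1.158438
eta = 0.238875 / 1.158438
eta = 0.2062 m

0.2062


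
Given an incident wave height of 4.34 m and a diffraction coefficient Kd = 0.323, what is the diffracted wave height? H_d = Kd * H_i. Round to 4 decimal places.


H_d = Kd * H_i
H_d = 0.323 * 4.34
H_d = 1.4018 m

1.4018


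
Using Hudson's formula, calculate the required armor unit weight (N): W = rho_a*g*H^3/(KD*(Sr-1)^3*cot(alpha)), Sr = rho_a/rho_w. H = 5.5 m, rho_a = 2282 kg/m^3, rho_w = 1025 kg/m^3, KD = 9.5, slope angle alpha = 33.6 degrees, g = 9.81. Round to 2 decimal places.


Sr = rho_a / rho_w = 2282 / 1025 = 2.226341
(Sr - 1) = 1.226341
(Sr - 1)^3 = 1.844311
cot(33.6) = 1 / tan(33.6) = 1 / 0.664398 = 1.505121
Numerator = 2282 * 9.81 * 5.5^3 = 3724540.6275
Denominator = 9.5 * 1.844311 * 1.505121 = 26.371161
W = 3724540.6275 / 26.371161
W = 141235.37 N

141235.37


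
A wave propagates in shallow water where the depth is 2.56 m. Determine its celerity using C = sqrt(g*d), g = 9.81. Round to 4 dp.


Using the shallow-water approximation:
C = sqrt(g * d) = sqrt(9.81 * 2.56)
C = sqrt(25.1136)
C = 5.0113 m/s

5.0113


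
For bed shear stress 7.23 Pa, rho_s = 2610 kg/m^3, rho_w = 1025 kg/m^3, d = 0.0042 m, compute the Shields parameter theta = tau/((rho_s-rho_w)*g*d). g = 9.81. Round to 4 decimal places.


theta = tau / ((rho_s - rho_w) * g * d)
rho_s - rho_w = 2610 - 1025 = 1585
Denominator = 1585 * 9.81 * 0.0042 = 65.305170
theta = 7.23 / 65.305170
theta = 0.1107

0.1107


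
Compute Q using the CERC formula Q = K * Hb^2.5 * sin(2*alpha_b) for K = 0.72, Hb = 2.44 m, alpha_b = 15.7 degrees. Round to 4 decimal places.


Q = K * Hb^2.5 * sin(2 * alpha_b)
Hb^2.5 = 2.44^2.5 = 9.299820
sin(2 * 15.7) = sin(31.4) = 0.521010
Q = 0.72 * 9.299820 * 0.521010
Q = 3.4886 m^3/s

3.4886


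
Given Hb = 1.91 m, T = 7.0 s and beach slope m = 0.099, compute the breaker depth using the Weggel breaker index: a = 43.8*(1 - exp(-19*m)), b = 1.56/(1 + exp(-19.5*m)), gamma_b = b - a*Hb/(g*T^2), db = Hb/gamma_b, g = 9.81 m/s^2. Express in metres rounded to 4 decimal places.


a = 43.8 * (1 - exp(-19 * m))
exp(-19 * 0.099) = exp(-1.8810) = 0.152438
a = 43.8 * (1 - 0.152438) = 37.123233
b = 1.56 / (1 + exp(-19.5 * m))
exp(-19.5 * 0.099) = exp(-1.9305) = 0.145076
b = 1.56 / (1 + 0.145076) = 1.362355
Hb / (g * T^2) = 1.91 / (9.81 * 7.0^2) = 1.91 / 480.6900 = 0.00397345
gamma_b = b - a * Hb/(g*T^2) = 1.362355 - 37.123233 * 0.00397345 = 1.214848
db = Hb / gamma_b = 1.91 / 1.214848
db = 1.5722 m

1.5722


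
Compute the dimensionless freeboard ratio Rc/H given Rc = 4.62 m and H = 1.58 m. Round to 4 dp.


Relative freeboard = Rc / H
= 4.62 / 1.58
= 2.9241

2.9241


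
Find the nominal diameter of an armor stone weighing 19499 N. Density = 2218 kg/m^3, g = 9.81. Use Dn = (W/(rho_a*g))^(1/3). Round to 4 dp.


V = W / (rho_a * g)
V = 19499 / (2218 * 9.81)
V = 19499 / 21758.58
V = 0.896152 m^3
Dn = V^(1/3) = 0.896152^(1/3)
Dn = 0.9641 m

0.9641


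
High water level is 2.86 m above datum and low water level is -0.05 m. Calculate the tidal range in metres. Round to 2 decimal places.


Tidal range = High water - Low water
Tidal range = 2.86 - (-0.05)
Tidal range = 2.91 m

2.91


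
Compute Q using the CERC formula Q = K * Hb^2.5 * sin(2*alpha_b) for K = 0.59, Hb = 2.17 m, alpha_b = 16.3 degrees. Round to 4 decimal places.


Q = K * Hb^2.5 * sin(2 * alpha_b)
Hb^2.5 = 2.17^2.5 = 6.936643
sin(2 * 16.3) = sin(32.6) = 0.538771
Q = 0.59 * 6.936643 * 0.538771
Q = 2.2050 m^3/s

2.2050


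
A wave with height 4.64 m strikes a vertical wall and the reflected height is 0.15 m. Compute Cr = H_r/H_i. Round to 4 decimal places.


Cr = H_r / H_i
Cr = 0.15 / 4.64
Cr = 0.0323

0.0323


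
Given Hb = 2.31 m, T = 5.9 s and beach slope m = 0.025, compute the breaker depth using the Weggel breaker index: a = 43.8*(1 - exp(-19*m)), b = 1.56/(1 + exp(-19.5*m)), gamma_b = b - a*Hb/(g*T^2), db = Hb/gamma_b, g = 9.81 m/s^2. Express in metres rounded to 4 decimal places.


a = 43.8 * (1 - exp(-19 * m))
exp(-19 * 0.025) = exp(-0.4750) = 0.621885
a = 43.8 * (1 - 0.621885) = 16.561435
b = 1.56 / (1 + exp(-19.5 * m))
exp(-19.5 * 0.025) = exp(-0.4875) = 0.614160
b = 1.56 / (1 + 0.614160) = 0.966447
Hb / (g * T^2) = 2.31 / (9.81 * 5.9^2) = 2.31 / 341.4861 = 0.00676455
gamma_b = b - a * Hb/(g*T^2) = 0.966447 - 16.561435 * 0.00676455 = 0.854416
db = Hb / gamma_b = 2.31 / 0.854416
db = 2.7036 m

2.7036


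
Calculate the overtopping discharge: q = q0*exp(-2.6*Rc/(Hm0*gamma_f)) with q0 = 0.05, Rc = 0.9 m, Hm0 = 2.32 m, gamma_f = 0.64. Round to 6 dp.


q = q0 * exp(-2.6 * Rc / (Hm0 * gamma_f))
Exponent = -2.6 * 0.9 / (2.32 * 0.64)
= -2.6 * 0.9 / 1.4848
= -1.575970
exp(-1.575970) = 0.206807
q = 0.05 * 0.206807
q = 0.010340 m^3/s/m

0.010340


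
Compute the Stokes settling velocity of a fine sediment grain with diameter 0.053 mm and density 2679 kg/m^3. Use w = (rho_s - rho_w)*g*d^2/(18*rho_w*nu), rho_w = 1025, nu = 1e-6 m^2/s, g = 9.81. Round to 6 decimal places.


w = (rho_s - rho_w) * g * d^2 / (18 * rho_w * nu)
d = 0.053 mm = 0.000053 m
rho_s - rho_w = 2679 - 1025 = 1654
Numerator = 1654 * 9.81 * (0.000053)^2 = 0.000045578104
Denominator = 18 * 1025 * 1e-6 = 0.018450
w = 0.002470 m/s

0.002470


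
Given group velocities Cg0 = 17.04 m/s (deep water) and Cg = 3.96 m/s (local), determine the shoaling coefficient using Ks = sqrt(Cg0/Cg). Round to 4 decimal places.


Ks = sqrt(Cg0 / Cg)
Ks = sqrt(17.04 / 3.96)
Ks = sqrt(4.3030)
Ks = 2.0744

2.0744


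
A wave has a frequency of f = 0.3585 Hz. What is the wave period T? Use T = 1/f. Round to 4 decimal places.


T = 1 / f
T = 1 / 0.3585
T = 2.7894 s

2.7894


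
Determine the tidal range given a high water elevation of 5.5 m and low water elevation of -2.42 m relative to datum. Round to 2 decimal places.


Tidal range = High water - Low water
Tidal range = 5.5 - (-2.42)
Tidal range = 7.92 m

7.92


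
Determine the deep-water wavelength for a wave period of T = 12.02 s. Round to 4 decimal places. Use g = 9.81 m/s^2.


L0 = g * T^2 / (2 * pi)
L0 = 9.81 * 12.02^2 / (2 * pi)
L0 = 9.81 * 144.4804 / 6.28319
L0 = 1417.3527 / 6.28319
L0 = 225.5787 m

225.5787


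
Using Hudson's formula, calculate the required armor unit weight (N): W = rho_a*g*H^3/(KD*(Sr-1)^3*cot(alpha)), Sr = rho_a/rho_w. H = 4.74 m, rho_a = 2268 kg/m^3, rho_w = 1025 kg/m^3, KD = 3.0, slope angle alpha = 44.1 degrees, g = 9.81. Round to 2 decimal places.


Sr = rho_a / rho_w = 2268 / 1025 = 2.212683
(Sr - 1) = 1.212683
(Sr - 1)^3 = 1.783371
cot(44.1) = 1 / tan(44.1) = 1 / 0.969067 = 1.031920
Numerator = 2268 * 9.81 * 4.74^3 = 2369447.4573
Denominator = 3.0 * 1.783371 * 1.031920 = 5.520889
W = 2369447.4573 / 5.520889
W = 429178.57 N

429178.57


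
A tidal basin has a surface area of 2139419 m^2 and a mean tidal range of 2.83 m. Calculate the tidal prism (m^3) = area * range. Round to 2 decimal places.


Tidal prism = Area * Tidal range
P = 2139419 * 2.83
P = 6054555.77 m^3

6054555.77


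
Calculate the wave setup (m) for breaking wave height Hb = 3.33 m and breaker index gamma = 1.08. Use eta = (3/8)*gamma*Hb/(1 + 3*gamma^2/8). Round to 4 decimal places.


eta = (3/8) * gamma * Hb / (1 + 3*gamma^2/8)
Numerator = (3/8) * 1.08 * 3.33 = 1.348650
Denominator = 1 + 3*1.08^2/8 = 1 + 0.437400 = 1.437400
eta = 1.348650 / 1.437400
eta = 0.9383 m

0.9383


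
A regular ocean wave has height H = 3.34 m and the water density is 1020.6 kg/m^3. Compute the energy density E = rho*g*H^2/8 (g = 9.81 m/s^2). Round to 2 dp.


E = (1/8) * rho * g * H^2
E = (1/8) * 1020.6 * 9.81 * 3.34^2
E = 0.125 * 1020.6 * 9.81 * 11.1556
E = 13961.35 J/m^2

13961.35


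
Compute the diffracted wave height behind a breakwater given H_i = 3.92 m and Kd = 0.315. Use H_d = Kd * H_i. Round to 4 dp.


H_d = Kd * H_i
H_d = 0.315 * 3.92
H_d = 1.2348 m

1.2348


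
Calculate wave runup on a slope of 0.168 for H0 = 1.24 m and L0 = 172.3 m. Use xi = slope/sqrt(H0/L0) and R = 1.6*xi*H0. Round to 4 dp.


xi = slope / sqrt(H0/L0)
H0/L0 = 1.24/172.3 = 0.007197
sqrt(0.007197) = 0.084834
xi = 0.168 / 0.084834 = 1.980346
R = 1.6 * xi * H0 = 1.6 * 1.980346 * 1.24
R = 3.9290 m

3.9290


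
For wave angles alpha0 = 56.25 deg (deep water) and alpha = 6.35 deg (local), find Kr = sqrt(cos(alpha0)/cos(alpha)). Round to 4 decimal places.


Kr = sqrt(cos(alpha0) / cos(alpha))
cos(56.25) = 0.555570
cos(6.35) = 0.993865
Kr = sqrt(0.555570 / 0.993865)
Kr = sqrt(0.559000)
Kr = 0.7477

0.7477


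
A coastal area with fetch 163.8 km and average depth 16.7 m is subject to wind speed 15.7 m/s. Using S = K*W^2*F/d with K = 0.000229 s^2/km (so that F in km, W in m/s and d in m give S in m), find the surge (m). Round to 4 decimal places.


S = K * W^2 * F / d
W^2 = 15.7^2 = 246.49
S = 0.000229 * 246.49 * 163.8 / 16.7
Numerator = 0.000229 * 246.49 * 163.8 = 9.245889
S = 9.245889 / 16.7 = 0.5536 m

0.5536


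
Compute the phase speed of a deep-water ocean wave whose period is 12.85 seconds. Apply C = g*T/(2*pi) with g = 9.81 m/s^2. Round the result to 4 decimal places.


We use the deep-water celerity formula:
C = g * T / (2 * pi)
C = 9.81 * 12.85 / (2 * 3.14159...)
C = 126.058500 / 6.283185
C = 20.0628 m/s

20.0628


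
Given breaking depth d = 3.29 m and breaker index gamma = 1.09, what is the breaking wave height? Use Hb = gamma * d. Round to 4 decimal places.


Hb = gamma * d
Hb = 1.09 * 3.29
Hb = 3.5861 m

3.5861


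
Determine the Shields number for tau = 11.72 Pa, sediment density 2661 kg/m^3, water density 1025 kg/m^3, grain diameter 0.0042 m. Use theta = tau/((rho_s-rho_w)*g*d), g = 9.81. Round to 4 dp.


theta = tau / ((rho_s - rho_w) * g * d)
rho_s - rho_w = 2661 - 1025 = 1636
Denominator = 1636 * 9.81 * 0.0042 = 67.406472
theta = 11.72 / 67.406472
theta = 0.1739

0.1739


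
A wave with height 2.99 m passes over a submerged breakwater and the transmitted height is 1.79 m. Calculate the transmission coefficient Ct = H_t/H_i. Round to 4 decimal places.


Ct = H_t / H_i
Ct = 1.79 / 2.99
Ct = 0.5987

0.5987


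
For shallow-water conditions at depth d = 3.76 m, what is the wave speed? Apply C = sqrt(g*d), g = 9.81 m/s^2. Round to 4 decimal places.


Using the shallow-water approximation:
C = sqrt(g * d) = sqrt(9.81 * 3.76)
C = sqrt(36.8856)
C = 6.0734 m/s

6.0734


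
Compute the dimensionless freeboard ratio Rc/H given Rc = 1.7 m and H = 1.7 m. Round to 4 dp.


Relative freeboard = Rc / H
= 1.7 / 1.7
= 1.0000

1.0000


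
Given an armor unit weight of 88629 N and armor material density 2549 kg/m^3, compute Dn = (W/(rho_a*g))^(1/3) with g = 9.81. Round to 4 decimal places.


V = W / (rho_a * g)
V = 88629 / (2549 * 9.81)
V = 88629 / 25005.69
V = 3.544353 m^3
Dn = V^(1/3) = 3.544353^(1/3)
Dn = 1.5247 m

1.5247


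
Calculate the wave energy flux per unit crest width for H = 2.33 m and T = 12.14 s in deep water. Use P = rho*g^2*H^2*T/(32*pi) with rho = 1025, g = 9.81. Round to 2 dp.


P = rho * g^2 * H^2 * T / (32 * pi)
P = 1025 * 9.81^2 * 2.33^2 * 12.14 / (32 * pi)
P = 1025 * 96.2361 * 5.4289 * 12.14 / 100.53096
P = 64668.47 W/m

64668.47


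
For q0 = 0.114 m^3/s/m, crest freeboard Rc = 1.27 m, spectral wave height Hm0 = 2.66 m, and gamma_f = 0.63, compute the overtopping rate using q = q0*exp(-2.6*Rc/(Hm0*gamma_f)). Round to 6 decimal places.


q = q0 * exp(-2.6 * Rc / (Hm0 * gamma_f))
Exponent = -2.6 * 1.27 / (2.66 * 0.63)
= -2.6 * 1.27 / 1.6758
= -1.970402
exp(-1.970402) = 0.139401
q = 0.114 * 0.139401
q = 0.015892 m^3/s/m

0.015892


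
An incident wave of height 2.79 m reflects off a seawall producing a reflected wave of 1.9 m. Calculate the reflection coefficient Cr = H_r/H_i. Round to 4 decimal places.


Cr = H_r / H_i
Cr = 1.9 / 2.79
Cr = 0.6810

0.6810


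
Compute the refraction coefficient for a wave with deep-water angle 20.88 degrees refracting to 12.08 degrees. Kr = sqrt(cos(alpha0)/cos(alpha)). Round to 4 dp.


Kr = sqrt(cos(alpha0) / cos(alpha))
cos(20.88) = 0.934329
cos(12.08) = 0.977856
Kr = sqrt(0.934329 / 0.977856)
Kr = sqrt(0.955487)
Kr = 0.9775

0.9775


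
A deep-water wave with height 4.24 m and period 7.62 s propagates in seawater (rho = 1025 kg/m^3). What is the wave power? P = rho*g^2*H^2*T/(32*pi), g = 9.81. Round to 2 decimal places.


P = rho * g^2 * H^2 * T / (32 * pi)
P = 1025 * 9.81^2 * 4.24^2 * 7.62 / (32 * pi)
P = 1025 * 96.2361 * 17.9776 * 7.62 / 100.53096
P = 134415.30 W/m

134415.30


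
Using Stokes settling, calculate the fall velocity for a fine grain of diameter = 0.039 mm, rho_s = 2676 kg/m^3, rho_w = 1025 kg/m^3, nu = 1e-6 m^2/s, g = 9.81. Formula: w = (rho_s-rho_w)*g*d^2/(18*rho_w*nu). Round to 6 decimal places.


w = (rho_s - rho_w) * g * d^2 / (18 * rho_w * nu)
d = 0.039 mm = 0.000039 m
rho_s - rho_w = 2676 - 1025 = 1651
Numerator = 1651 * 9.81 * (0.000039)^2 = 0.000024634588
Denominator = 18 * 1025 * 1e-6 = 0.018450
w = 0.001335 m/s

0.001335


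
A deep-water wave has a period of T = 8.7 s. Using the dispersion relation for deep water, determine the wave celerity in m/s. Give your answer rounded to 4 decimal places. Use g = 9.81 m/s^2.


We use the deep-water celerity formula:
C = g * T / (2 * pi)
C = 9.81 * 8.7 / (2 * 3.14159...)
C = 85.347000 / 6.283185
C = 13.5834 m/s

13.5834


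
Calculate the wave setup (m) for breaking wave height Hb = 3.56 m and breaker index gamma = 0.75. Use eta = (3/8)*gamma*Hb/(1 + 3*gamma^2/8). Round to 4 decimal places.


eta = (3/8) * gamma * Hb / (1 + 3*gamma^2/8)
Numerator = (3/8) * 0.75 * 3.56 = 1.001250
Denominator = 1 + 3*0.75^2/8 = 1 + 0.210938 = 1.210938
eta = 1.001250 / 1.210938
eta = 0.8268 m

0.8268


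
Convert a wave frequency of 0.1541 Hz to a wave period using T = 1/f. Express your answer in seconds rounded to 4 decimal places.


T = 1 / f
T = 1 / 0.1541
T = 6.4893 s

6.4893


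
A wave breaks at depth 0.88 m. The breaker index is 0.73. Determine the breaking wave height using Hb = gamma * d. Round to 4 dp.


Hb = gamma * d
Hb = 0.73 * 0.88
Hb = 0.6424 m

0.6424


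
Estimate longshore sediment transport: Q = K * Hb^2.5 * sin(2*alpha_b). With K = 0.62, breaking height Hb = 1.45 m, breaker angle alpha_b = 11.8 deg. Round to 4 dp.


Q = K * Hb^2.5 * sin(2 * alpha_b)
Hb^2.5 = 1.45^2.5 = 2.531745
sin(2 * 11.8) = sin(23.6) = 0.400349
Q = 0.62 * 2.531745 * 0.400349
Q = 0.6284 m^3/s

0.6284


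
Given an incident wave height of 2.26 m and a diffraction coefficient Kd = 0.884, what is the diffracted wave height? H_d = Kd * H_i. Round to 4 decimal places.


H_d = Kd * H_i
H_d = 0.884 * 2.26
H_d = 1.9978 m

1.9978


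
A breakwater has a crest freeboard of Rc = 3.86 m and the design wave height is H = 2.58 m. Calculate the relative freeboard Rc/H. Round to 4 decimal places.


Relative freeboard = Rc / H
= 3.86 / 2.58
= 1.4961

1.4961


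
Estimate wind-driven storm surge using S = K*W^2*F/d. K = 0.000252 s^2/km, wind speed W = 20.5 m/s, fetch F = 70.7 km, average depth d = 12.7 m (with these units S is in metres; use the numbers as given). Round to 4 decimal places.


S = K * W^2 * F / d
W^2 = 20.5^2 = 420.25
S = 0.000252 * 420.25 * 70.7 / 12.7
Numerator = 0.000252 * 420.25 * 70.7 = 7.487342
S = 7.487342 / 12.7 = 0.5896 m

0.5896


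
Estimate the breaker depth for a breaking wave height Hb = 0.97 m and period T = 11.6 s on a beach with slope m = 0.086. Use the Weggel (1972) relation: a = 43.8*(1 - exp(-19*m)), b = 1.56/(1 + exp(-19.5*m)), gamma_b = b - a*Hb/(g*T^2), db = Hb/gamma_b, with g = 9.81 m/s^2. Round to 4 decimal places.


a = 43.8 * (1 - exp(-19 * m))
exp(-19 * 0.086) = exp(-1.6340) = 0.195147
a = 43.8 * (1 - 0.195147) = 35.252543
b = 1.56 / (1 + exp(-19.5 * m))
exp(-19.5 * 0.086) = exp(-1.6770) = 0.186934
b = 1.56 / (1 + 0.186934) = 1.314311
Hb / (g * T^2) = 0.97 / (9.81 * 11.6^2) = 0.97 / 1320.0336 = 0.00073483
gamma_b = b - a * Hb/(g*T^2) = 1.314311 - 35.252543 * 0.00073483 = 1.288406
db = Hb / gamma_b = 0.97 / 1.288406
db = 0.7529 m

0.7529


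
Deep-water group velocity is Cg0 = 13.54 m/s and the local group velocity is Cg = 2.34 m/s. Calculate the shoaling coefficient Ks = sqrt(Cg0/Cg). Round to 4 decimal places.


Ks = sqrt(Cg0 / Cg)
Ks = sqrt(13.54 / 2.34)
Ks = sqrt(5.7863)
Ks = 2.4055

2.4055


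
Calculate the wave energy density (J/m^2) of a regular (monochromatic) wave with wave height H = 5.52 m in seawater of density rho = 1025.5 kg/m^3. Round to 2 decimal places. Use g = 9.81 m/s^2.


E = (1/8) * rho * g * H^2
E = (1/8) * 1025.5 * 9.81 * 5.52^2
E = 0.125 * 1025.5 * 9.81 * 30.4704
E = 38317.12 J/m^2

38317.12


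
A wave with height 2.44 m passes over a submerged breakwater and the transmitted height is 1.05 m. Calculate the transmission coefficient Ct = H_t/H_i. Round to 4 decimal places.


Ct = H_t / H_i
Ct = 1.05 / 2.44
Ct = 0.4303

0.4303


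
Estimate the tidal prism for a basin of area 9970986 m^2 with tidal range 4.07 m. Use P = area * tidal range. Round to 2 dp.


Tidal prism = Area * Tidal range
P = 9970986 * 4.07
P = 40581913.02 m^3

40581913.02


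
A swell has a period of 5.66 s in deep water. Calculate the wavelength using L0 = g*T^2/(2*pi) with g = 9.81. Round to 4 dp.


L0 = g * T^2 / (2 * pi)
L0 = 9.81 * 5.66^2 / (2 * pi)
L0 = 9.81 * 32.0356 / 6.28319
L0 = 314.2692 / 6.28319
L0 = 50.0175 m

50.0175


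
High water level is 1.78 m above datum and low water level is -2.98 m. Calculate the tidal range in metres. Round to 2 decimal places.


Tidal range = High water - Low water
Tidal range = 1.78 - (-2.98)
Tidal range = 4.76 m

4.76


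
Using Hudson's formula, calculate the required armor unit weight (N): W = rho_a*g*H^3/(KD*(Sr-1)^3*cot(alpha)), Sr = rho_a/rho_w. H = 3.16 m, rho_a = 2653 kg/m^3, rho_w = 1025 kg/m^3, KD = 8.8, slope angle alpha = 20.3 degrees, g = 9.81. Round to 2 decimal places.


Sr = rho_a / rho_w = 2653 / 1025 = 2.588293
(Sr - 1) = 1.588293
(Sr - 1)^3 = 4.006744
cot(20.3) = 1 / tan(20.3) = 1 / 0.369911 = 2.703351
Numerator = 2653 * 9.81 * 3.16^3 = 821235.1041
Denominator = 8.8 * 4.006744 * 2.703351 = 95.318403
W = 821235.1041 / 95.318403
W = 8615.70 N

8615.70
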